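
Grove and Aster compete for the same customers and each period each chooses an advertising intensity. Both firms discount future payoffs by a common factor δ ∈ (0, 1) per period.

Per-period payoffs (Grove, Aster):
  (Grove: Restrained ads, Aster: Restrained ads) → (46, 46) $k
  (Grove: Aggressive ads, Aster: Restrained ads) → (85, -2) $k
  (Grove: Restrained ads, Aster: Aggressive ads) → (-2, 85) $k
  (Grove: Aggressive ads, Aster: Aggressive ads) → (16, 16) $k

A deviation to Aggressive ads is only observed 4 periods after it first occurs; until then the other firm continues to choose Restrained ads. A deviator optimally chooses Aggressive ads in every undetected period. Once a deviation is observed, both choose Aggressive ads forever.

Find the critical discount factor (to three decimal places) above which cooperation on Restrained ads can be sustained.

A deviator earns 85 for 4 periods, then 16 forever; cooperating earns 46 forever. Multiplying the IC by (1−δ):
46 ≥ 85(1−δ^4) + 16δ^4, so 69·δ^4 ≥ 39 and δ^4 ≥ 13/23.
δ ≥ (13/23)^(1/4) ≈ 0.867.

0.867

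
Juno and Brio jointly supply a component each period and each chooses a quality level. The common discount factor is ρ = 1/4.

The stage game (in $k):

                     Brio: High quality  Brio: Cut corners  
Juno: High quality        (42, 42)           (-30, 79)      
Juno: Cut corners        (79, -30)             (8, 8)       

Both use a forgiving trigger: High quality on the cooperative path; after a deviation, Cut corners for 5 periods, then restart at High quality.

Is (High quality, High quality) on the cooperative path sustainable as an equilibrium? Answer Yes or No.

IC: ρ+…+ρ^5 ≥ (79−42)/(42−8) = 37/34.
At ρ = 1/4: partial sum = 0.3330 < 1.0882. Cooperation not sustainable.

No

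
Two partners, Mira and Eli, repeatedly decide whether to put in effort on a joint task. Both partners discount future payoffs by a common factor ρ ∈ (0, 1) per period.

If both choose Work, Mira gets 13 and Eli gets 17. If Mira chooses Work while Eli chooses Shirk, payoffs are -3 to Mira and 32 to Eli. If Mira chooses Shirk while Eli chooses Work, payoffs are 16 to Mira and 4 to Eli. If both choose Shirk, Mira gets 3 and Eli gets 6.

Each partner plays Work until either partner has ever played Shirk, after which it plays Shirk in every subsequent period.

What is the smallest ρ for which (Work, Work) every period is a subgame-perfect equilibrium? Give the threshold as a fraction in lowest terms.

Mira's threshold: (16−13)/(16−3) = 3/13.
Eli's threshold: (32−17)/(32−6) = 15/26.
3/13 < 15/26, so Eli binds and ρ* = 15/26.

15/26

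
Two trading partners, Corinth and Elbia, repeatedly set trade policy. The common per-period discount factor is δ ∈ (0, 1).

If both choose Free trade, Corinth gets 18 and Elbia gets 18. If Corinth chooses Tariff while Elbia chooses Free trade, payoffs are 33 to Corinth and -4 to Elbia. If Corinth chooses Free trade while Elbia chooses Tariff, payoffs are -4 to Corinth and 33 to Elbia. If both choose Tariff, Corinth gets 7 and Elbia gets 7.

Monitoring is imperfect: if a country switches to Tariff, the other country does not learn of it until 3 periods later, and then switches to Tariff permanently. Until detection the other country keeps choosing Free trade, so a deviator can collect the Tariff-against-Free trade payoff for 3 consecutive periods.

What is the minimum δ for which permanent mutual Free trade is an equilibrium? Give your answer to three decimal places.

Deviating for the 3 undetected periods gains 33−18 = 15 per period over cooperation, then loses 18−7 = 11 per period forever once punishment starts.
Gain: 15(1 + δ + … + δ^2); loss: 11·δ^3/(1−δ).
No profitable deviation ⇔ 15(1−δ^3) ≤ 11·δ^3, i.e. δ^3 ≥ 15/(15+11) = 15/26.
Hence δ ≥ (15/26)^(1/3) ≈ 0.832.

0.832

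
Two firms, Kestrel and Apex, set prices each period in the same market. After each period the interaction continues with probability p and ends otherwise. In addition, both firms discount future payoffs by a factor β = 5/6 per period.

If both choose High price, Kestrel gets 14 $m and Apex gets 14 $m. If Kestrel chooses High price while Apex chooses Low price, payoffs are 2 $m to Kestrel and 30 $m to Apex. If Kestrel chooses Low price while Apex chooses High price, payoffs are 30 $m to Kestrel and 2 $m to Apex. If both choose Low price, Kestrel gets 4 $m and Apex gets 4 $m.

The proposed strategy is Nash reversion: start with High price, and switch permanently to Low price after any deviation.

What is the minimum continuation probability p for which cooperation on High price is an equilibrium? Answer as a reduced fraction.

48/65

Expected continuation weight on next period's payoff is β·p = 5/6·p, which plays the role of the discount factor.
Cooperation requires 5/6·p ≥ (30−14)/(30−4) = 8/13, hence p ≥ 48/65.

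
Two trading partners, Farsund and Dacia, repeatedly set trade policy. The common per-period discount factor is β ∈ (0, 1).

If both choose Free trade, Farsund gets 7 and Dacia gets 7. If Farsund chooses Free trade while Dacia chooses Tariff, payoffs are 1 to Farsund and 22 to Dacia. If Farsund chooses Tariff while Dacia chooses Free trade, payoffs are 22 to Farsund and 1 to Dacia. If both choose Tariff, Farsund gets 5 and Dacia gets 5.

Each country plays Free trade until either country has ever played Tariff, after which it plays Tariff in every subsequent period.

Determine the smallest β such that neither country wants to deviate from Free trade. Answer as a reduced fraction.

15/17

Under grim trigger the critical discount factor is (T−C)/(T−P) with T = 22, C = 7, P = 5.
β* = (22−7)/(22−5) = 15/17.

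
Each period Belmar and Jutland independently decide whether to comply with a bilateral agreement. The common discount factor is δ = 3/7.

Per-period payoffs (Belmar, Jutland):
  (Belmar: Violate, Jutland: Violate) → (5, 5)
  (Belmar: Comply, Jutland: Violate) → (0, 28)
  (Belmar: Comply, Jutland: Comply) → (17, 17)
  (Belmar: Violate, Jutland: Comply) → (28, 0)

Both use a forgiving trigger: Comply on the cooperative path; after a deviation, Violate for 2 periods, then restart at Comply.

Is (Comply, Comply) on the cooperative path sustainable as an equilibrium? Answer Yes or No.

Comparing payoff streams over the 3 periods until play realigns: cooperate → 17(1+δ+…+δ^2); deviate → 28 + 5(δ+…+δ^2).
Cooperation is sustained iff (17−5)(δ+…+δ^2) ≥ 28−17.
δ+…+δ^2 = 3/7·(1−(3/7)^2)/(1−3/7) = 0.6122, and (28−17)/(17−5) = 0.9167.
0.6122 < 0.9167, so cooperation is not sustainable.

No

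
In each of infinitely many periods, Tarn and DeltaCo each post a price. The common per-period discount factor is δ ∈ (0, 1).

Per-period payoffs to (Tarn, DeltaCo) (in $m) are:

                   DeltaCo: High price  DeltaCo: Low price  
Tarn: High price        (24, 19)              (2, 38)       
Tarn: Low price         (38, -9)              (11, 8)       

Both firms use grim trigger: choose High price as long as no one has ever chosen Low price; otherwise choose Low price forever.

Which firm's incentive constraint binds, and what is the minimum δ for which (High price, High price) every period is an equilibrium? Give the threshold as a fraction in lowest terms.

DeltaCo; δ ≥ 19/30

Tarn's threshold: (38−24)/(38−11) = 14/27.
DeltaCo's threshold: (38−19)/(38−8) = 19/30.
14/27 < 19/30, so DeltaCo binds and δ* = 19/30.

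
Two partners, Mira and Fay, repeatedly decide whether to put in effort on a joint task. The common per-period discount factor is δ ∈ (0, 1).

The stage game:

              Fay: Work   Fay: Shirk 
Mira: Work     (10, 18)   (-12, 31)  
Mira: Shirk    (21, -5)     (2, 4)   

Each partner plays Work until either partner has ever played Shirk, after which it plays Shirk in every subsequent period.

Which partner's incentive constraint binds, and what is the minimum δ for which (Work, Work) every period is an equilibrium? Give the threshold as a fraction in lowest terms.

Mira's threshold: (21−10)/(21−2) = 11/19.
Fay's threshold: (31−18)/(31−4) = 13/27.
11/19 > 13/27, so Mira binds and δ* = 11/19.

Mira; δ ≥ 11/19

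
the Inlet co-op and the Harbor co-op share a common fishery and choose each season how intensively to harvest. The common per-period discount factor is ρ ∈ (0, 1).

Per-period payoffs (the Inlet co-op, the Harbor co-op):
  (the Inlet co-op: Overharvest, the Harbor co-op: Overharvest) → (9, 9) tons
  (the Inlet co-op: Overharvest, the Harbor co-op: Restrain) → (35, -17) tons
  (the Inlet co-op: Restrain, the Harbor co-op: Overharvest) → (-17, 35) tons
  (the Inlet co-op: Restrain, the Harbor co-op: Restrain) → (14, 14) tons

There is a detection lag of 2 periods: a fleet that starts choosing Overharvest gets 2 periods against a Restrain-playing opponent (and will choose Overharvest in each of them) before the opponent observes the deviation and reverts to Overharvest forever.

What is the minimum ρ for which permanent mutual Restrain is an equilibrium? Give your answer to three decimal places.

The best deviation is to choose Overharvest for all 2 undetected periods, earning 35 each, then 9 forever once detected.
Deviation value: 35(1−ρ^2)/(1−ρ) + 9ρ^2/(1−ρ); cooperation value: 14/(1−ρ).
IC: 14 ≥ 35(1−ρ^2) + 9ρ^2 = 35 − 26ρ^2.
So ρ^2 ≥ 21/26, giving ρ ≥ (21/26)^(1/2) ≈ 0.899.

0.899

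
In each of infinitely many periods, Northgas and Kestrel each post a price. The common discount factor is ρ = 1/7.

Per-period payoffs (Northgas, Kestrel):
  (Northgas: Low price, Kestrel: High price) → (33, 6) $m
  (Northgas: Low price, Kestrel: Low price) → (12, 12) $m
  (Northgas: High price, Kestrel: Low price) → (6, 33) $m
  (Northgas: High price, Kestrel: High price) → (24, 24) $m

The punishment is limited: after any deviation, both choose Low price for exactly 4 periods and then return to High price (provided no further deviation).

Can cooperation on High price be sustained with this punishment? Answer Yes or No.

Comparing payoff streams over the 5 periods until play realigns: cooperate → 24(1+ρ+…+ρ^4); deviate → 33 + 12(ρ+…+ρ^4).
Cooperation is sustained iff (24−12)(ρ+…+ρ^4) ≥ 33−24.
ρ+…+ρ^4 = 1/7·(1−(1/7)^4)/(1−1/7) = 0.1666, and (33−24)/(24−12) = 0.7500.
0.1666 < 0.7500, so cooperation is not sustainable.

No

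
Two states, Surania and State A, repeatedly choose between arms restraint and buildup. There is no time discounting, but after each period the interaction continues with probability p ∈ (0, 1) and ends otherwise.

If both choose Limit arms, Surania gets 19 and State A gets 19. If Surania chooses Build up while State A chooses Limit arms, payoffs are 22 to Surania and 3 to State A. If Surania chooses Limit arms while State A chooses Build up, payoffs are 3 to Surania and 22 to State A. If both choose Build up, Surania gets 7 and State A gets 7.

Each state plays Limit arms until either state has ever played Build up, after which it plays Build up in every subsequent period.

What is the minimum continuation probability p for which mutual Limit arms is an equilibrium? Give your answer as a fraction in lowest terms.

1/5

With no time discounting, the continuation probability p plays the role of the discount factor.
Grim-trigger IC: 19/(1−p) ≥ 22 + 7p/(1−p) ⇒ p ≥ (22−19)/(22−7) = 1/5.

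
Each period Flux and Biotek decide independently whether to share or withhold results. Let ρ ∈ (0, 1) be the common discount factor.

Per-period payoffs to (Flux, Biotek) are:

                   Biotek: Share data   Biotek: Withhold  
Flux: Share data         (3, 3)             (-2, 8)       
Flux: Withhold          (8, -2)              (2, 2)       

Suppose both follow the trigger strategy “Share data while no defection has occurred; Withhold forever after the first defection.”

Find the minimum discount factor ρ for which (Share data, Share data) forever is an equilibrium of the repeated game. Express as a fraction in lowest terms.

Under grim trigger the critical discount factor is (T−C)/(T−P) with T = 8, C = 3, P = 2.
ρ* = (8−3)/(8−2) = 5/6.

5/6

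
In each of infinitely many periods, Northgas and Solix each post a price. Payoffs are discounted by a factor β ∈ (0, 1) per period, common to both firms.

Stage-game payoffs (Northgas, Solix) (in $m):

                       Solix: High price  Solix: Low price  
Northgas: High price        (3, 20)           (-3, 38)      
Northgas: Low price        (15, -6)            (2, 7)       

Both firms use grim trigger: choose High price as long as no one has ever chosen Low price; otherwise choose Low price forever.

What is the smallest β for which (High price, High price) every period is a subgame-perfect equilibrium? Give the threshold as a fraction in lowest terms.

12/13

Northgas's threshold: (15−3)/(15−2) = 12/13.
Solix's threshold: (38−20)/(38−7) = 18/31.
12/13 > 18/31, so Northgas binds and β* = 12/13.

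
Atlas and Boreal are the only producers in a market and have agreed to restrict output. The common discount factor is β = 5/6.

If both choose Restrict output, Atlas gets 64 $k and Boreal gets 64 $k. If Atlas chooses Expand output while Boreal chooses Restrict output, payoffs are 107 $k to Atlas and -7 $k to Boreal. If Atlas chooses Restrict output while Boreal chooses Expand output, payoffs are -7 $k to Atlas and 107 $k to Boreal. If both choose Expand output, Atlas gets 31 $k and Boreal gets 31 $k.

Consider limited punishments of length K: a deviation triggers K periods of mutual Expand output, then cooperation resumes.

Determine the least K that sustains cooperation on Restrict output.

2

No profitable deviation requires (64−31)(β+…+β^K) ≥ 107−64, i.e. β+…+β^K ≥ 43/33 ≈ 1.3030.
With β = 5/6, the partial sums are K=1: 0.8333, K=2: 1.5278.
K = 2 is the first length at which the sum reaches 1.3030.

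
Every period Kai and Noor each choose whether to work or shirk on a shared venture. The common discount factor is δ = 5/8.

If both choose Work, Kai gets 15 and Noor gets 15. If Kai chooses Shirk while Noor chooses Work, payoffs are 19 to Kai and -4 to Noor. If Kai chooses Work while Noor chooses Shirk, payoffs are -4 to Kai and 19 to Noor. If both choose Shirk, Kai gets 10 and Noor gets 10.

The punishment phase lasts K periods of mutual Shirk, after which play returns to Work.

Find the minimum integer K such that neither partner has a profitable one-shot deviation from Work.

2

No profitable deviation requires (15−10)(δ+…+δ^K) ≥ 19−15, i.e. δ+…+δ^K ≥ 4/5 ≈ 0.8000.
With δ = 5/8, the partial sums are K=1: 0.6250, K=2: 1.0156.
K = 2 is the first length at which the sum reaches 0.8000.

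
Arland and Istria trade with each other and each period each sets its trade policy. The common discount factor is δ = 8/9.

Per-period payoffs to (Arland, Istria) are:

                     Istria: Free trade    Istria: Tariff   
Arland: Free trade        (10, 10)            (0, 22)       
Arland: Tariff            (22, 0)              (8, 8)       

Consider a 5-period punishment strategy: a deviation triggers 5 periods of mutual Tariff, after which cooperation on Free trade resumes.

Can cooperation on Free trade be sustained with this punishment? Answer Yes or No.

No

IC: δ+…+δ^5 ≥ (22−10)/(10−8) = 6.
At δ = 8/9: partial sum = 3.5606 < 6.0000. Cooperation not sustainable.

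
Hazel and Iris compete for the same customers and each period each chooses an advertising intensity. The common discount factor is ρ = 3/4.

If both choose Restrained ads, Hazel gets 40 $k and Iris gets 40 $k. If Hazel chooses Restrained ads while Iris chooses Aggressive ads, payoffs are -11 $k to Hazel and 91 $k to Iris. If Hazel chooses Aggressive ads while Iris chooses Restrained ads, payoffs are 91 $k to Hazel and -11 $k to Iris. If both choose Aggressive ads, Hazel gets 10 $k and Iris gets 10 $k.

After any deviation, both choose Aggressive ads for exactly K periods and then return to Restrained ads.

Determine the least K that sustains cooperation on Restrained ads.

No profitable deviation requires (40−10)(ρ+…+ρ^K) ≥ 91−40, i.e. ρ+…+ρ^K ≥ 17/10 ≈ 1.7000.
With ρ = 3/4, the partial sums are K=1: 0.7500, K=2: 1.3125, K=3: 1.7344.
K = 3 is the first length at which the sum reaches 1.7000.

3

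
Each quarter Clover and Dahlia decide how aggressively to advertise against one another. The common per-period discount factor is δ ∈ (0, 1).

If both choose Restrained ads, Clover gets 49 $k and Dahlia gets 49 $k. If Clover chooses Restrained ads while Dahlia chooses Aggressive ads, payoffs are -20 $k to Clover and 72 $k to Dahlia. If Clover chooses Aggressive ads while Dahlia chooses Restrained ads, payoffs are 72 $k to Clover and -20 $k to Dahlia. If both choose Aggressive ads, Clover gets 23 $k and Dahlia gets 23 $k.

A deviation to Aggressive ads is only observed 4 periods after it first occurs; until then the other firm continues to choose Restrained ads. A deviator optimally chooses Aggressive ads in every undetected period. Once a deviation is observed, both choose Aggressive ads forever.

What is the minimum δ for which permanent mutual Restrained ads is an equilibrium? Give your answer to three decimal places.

Deviating for the 4 undetected periods gains 72−49 = 23 per period over cooperation, then loses 49−23 = 26 per period forever once punishment starts.
Gain: 23(1 + δ + … + δ^3); loss: 26·δ^4/(1−δ).
No profitable deviation ⇔ 23(1−δ^4) ≤ 26·δ^4, i.e. δ^4 ≥ 23/(23+26) = 23/49.
Hence δ ≥ (23/49)^(1/4) ≈ 0.828.

0.828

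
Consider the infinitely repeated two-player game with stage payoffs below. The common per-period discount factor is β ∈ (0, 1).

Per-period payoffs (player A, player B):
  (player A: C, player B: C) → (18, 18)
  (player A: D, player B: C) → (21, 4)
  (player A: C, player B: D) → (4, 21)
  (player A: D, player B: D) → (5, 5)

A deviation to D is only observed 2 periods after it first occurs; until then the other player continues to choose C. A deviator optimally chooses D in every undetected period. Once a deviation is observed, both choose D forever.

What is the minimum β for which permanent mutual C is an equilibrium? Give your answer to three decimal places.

The best deviation is to choose D for all 2 undetected periods, earning 21 each, then 5 forever once detected.
Deviation value: 21(1−β^2)/(1−β) + 5β^2/(1−β); cooperation value: 18/(1−β).
IC: 18 ≥ 21(1−β^2) + 5β^2 = 21 − 16β^2.
So β^2 ≥ 3/16, giving β ≥ (3/16)^(1/2) ≈ 0.433.

0.433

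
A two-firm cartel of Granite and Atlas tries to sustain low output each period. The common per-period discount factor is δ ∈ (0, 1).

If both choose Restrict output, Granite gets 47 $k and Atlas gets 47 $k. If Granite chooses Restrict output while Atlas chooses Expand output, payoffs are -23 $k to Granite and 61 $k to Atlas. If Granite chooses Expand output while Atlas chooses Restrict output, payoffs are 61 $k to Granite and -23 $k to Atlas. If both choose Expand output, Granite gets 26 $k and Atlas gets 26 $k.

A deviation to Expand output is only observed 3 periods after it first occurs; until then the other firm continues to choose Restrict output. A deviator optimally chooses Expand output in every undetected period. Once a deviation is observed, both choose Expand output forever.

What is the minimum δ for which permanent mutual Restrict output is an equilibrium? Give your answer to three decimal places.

0.737

Deviating for the 3 undetected periods gains 61−47 = 14 per period over cooperation, then loses 47−26 = 21 per period forever once punishment starts.
Gain: 14(1 + δ + … + δ^2); loss: 21·δ^3/(1−δ).
No profitable deviation ⇔ 14(1−δ^3) ≤ 21·δ^3, i.e. δ^3 ≥ 14/(14+21) = 2/5.
Hence δ ≥ (2/5)^(1/3) ≈ 0.737.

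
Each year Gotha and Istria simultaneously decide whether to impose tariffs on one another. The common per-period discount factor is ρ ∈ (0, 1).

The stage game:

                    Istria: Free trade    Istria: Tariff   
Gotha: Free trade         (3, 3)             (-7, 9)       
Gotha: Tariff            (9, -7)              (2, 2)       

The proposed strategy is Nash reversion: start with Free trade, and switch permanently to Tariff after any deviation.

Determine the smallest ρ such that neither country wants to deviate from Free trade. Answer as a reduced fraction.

6/7

One-period gain from deviating is 9 − 3 = 6. The loss is 3 − 2 = 1 in every subsequent period, with present value 1·ρ/(1−ρ).
Deviation is unprofitable when 1·ρ/(1−ρ) ≥ 6, i.e. ρ/(1−ρ) ≥ 6.
Equivalently ρ ≥ 6/(6+1) = 6/7.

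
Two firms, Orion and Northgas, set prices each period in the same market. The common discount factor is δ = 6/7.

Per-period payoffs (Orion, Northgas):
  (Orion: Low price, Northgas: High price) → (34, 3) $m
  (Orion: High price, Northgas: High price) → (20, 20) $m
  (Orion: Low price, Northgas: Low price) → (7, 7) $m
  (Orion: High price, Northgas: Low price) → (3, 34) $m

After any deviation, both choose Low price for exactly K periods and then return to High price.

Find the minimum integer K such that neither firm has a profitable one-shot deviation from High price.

Need Σ_{k=1}^{K} δ^k ≥ (34−20)/(20−7) = 1.0769 at δ = 6/7.
At K = 1 the sum is 0.8571 < 1.0769; at K = 2 it is 1.5918 ≥ 1.0769.
So the minimum punishment length is K = 2.

2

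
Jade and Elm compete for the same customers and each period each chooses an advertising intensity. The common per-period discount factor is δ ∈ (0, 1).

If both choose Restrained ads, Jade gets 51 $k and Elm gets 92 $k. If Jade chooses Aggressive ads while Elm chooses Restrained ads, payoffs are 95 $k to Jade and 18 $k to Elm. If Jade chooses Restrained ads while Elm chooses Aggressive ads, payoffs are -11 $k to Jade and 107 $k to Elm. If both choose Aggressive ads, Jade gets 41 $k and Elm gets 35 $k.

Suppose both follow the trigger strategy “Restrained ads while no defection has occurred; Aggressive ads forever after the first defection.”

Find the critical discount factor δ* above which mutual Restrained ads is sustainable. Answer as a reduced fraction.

22/27

Jade's threshold: (95−51)/(95−41) = 22/27.
Elm's threshold: (107−92)/(107−35) = 5/24.
22/27 > 5/24, so Jade binds and δ* = 22/27.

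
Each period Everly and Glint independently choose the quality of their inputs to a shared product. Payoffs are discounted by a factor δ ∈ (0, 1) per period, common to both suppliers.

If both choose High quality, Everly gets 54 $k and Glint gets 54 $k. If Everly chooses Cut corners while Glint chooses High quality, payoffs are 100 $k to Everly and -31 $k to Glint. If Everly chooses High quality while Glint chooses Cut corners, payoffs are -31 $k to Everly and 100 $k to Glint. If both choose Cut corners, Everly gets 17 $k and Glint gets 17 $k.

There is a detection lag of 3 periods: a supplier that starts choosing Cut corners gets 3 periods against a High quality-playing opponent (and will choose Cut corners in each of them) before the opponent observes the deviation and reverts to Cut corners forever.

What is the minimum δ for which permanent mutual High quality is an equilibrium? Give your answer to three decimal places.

Deviating for the 3 undetected periods gains 100−54 = 46 per period over cooperation, then loses 54−17 = 37 per period forever once punishment starts.
Gain: 46(1 + δ + … + δ^2); loss: 37·δ^3/(1−δ).
No profitable deviation ⇔ 46(1−δ^3) ≤ 37·δ^3, i.e. δ^3 ≥ 46/(46+37) = 46/83.
Hence δ ≥ (46/83)^(1/3) ≈ 0.821.

0.821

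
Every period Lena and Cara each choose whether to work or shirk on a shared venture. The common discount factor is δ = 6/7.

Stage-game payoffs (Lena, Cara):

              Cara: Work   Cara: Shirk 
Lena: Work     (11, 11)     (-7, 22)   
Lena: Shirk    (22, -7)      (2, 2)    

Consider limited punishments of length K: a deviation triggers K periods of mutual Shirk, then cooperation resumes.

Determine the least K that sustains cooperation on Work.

Need Σ_{k=1}^{K} δ^k ≥ (22−11)/(11−2) = 1.2222 at δ = 6/7.
At K = 1 the sum is 0.8571 < 1.2222; at K = 2 it is 1.5918 ≥ 1.2222.
So the minimum punishment length is K = 2.

2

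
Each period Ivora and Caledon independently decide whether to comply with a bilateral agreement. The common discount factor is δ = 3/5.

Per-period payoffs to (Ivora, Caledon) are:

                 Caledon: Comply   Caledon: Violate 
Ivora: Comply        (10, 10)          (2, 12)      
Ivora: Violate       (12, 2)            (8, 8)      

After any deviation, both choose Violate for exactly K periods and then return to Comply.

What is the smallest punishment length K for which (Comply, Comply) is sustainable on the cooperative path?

Need Σ_{k=1}^{K} δ^k ≥ (12−10)/(10−8) = 1.0000 at δ = 3/5.
At K = 2 the sum is 0.9600 < 1.0000; at K = 3 it is 1.1760 ≥ 1.0000.
So the minimum punishment length is K = 3.

3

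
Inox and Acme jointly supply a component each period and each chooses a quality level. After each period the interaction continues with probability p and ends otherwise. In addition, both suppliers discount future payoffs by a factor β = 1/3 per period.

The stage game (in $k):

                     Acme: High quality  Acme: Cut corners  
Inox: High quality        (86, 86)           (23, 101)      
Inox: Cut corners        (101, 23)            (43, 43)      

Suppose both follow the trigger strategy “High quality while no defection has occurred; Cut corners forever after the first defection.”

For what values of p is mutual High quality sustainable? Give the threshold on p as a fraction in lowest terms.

45/58

Expected continuation weight on next period's payoff is β·p = 1/3·p, which plays the role of the discount factor.
Cooperation requires 1/3·p ≥ (101−86)/(101−43) = 15/58, hence p ≥ 45/58.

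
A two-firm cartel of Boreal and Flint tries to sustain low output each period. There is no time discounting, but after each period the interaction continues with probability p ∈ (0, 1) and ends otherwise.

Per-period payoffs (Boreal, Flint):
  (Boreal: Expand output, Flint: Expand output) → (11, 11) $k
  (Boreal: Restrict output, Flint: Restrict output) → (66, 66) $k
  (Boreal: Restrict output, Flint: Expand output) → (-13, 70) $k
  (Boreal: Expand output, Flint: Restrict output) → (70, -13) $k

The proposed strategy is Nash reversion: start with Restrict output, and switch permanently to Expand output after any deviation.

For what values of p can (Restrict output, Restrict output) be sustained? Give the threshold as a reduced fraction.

4/59

Expected cooperation value is 66 + p·66 + p²·66 + … = 66/(1−p); deviation gives 70 + p·11/(1−p).
66 ≥ 70(1−p) + 11p ⇒ 59p ≥ 4 ⇒ p ≥ 4/59.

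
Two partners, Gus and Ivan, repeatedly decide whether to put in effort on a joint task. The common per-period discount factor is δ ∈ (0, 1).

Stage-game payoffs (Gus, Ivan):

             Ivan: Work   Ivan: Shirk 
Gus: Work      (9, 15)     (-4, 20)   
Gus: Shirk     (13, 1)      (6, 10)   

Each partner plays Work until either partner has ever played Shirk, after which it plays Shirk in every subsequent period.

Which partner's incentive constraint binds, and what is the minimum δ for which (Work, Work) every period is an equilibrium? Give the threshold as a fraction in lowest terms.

Gus; δ ≥ 4/7

Gus: cooperation gives 9 each period; deviation gives 13 once then 6 forever.
  9/(1−δ) ≥ 13 + 6δ/(1−δ) ⇒ δ ≥ 4/7.
Ivan: cooperation gives 15 each period; deviation gives 20 once then 10 forever.
  δ ≥ 5/10 = 1/2.
Both must hold, so the binding constraint is Gus's: δ ≥ 4/7.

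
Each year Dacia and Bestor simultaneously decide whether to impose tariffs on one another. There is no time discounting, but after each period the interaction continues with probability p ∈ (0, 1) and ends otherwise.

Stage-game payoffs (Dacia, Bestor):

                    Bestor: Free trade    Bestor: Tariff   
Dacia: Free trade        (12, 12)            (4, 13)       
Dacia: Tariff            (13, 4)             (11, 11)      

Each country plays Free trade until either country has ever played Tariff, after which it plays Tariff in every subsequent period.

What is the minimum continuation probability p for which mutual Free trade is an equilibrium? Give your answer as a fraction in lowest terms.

With no time discounting, the continuation probability p plays the role of the discount factor.
Grim-trigger IC: 12/(1−p) ≥ 13 + 11p/(1−p) ⇒ p ≥ (13−12)/(13−11) = 1/2.

1/2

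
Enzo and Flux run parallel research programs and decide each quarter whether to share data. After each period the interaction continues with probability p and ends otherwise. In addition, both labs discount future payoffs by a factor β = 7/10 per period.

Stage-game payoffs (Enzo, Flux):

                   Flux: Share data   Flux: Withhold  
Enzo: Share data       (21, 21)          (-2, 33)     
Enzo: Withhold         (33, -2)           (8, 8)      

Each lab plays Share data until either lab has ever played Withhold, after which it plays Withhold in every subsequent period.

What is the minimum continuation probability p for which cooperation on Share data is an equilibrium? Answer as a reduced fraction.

24/35

Expected continuation weight on next period's payoff is β·p = 7/10·p, which plays the role of the discount factor.
Cooperation requires 7/10·p ≥ (33−21)/(33−8) = 12/25, hence p ≥ 24/35.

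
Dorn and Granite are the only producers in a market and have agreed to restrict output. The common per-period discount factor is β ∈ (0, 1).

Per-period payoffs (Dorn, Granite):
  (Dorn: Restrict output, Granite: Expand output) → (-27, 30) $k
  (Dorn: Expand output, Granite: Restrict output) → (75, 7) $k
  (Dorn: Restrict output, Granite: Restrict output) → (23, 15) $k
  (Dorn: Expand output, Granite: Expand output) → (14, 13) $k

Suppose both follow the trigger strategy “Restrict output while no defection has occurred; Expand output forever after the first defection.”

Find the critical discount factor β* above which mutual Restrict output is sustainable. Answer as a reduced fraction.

Dorn: cooperation gives 23 each period; deviation gives 75 once then 14 forever.
  23/(1−β) ≥ 75 + 14β/(1−β) ⇒ β ≥ 52/61.
Granite: cooperation gives 15 each period; deviation gives 30 once then 13 forever.
  β ≥ 15/17.
Both must hold, so the binding constraint is Granite's: β ≥ 15/17.

15/17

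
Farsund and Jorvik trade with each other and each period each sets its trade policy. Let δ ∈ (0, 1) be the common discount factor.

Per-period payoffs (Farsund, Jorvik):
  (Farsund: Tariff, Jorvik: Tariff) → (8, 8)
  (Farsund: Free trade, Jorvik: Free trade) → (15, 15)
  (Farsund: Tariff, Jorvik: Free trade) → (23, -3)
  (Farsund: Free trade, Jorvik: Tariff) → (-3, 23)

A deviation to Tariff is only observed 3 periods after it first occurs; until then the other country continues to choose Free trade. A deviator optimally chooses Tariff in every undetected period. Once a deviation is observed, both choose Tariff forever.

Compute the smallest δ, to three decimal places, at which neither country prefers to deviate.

0.811

The best deviation is to choose Tariff for all 3 undetected periods, earning 23 each, then 8 forever once detected.
Deviation value: 23(1−δ^3)/(1−δ) + 8δ^3/(1−δ); cooperation value: 15/(1−δ).
IC: 15 ≥ 23(1−δ^3) + 8δ^3 = 23 − 15δ^3.
So δ^3 ≥ 8/15, giving δ ≥ (8/15)^(1/3) ≈ 0.811.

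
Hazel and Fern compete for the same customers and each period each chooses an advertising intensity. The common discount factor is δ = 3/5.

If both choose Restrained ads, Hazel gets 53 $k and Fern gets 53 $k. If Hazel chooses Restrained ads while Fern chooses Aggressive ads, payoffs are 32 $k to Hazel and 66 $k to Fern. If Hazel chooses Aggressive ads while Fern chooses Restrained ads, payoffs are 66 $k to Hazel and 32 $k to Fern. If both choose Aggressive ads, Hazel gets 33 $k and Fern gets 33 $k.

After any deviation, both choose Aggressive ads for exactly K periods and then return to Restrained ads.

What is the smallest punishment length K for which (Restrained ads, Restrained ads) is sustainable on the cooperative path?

2

Need Σ_{k=1}^{K} δ^k ≥ (66−53)/(53−33) = 0.6500 at δ = 3/5.
At K = 1 the sum is 0.6000 < 0.6500; at K = 2 it is 0.9600 ≥ 0.6500.
So the minimum punishment length is K = 2.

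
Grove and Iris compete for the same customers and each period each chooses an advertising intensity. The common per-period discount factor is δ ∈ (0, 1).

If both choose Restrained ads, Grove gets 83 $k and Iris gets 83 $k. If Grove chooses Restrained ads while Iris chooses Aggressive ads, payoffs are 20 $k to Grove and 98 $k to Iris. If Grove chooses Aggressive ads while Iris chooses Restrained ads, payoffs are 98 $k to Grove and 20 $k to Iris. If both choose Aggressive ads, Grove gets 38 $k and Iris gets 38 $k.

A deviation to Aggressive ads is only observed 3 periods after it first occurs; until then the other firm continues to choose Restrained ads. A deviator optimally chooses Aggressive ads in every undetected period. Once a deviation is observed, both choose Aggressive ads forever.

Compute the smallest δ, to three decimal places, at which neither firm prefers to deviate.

Deviating for the 3 undetected periods gains 98−83 = 15 per period over cooperation, then loses 83−38 = 45 per period forever once punishment starts.
Gain: 15(1 + δ + … + δ^2); loss: 45·δ^3/(1−δ).
No profitable deviation ⇔ 15(1−δ^3) ≤ 45·δ^3, i.e. δ^3 ≥ 15/(15+45) = 1/4.
Hence δ ≥ (1/4)^(1/3) ≈ 0.630.

0.630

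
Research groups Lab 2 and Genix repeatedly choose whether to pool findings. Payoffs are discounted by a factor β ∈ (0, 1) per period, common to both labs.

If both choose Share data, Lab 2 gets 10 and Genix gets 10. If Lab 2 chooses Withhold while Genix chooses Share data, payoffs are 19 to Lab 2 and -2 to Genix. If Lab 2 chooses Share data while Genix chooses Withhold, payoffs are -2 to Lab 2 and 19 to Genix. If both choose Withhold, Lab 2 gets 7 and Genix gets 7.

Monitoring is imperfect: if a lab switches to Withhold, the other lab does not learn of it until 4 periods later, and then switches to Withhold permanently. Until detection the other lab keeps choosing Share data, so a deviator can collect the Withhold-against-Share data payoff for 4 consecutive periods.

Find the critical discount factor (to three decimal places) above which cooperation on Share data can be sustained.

0.931

A deviator earns 19 for 4 periods, then 7 forever; cooperating earns 10 forever. Multiplying the IC by (1−β):
10 ≥ 19(1−β^4) + 7β^4, so 12·β^4 ≥ 9 and β^4 ≥ 3/4.
β ≥ (3/4)^(1/4) ≈ 0.931.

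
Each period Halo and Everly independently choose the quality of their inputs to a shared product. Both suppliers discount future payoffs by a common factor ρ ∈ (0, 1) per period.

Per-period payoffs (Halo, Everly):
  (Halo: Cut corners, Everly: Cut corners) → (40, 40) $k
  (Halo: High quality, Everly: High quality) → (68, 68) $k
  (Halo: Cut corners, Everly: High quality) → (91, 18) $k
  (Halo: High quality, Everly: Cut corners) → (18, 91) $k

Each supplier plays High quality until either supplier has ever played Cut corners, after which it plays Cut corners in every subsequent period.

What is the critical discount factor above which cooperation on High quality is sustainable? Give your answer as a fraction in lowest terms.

23/51

Cooperation forever yields 68 each period: 68/(1−ρ).
Deviating yields 91 once, then 40 forever: 91 + 40ρ/(1−ρ).
No profitable deviation requires 68/(1−ρ) ≥ 91 + 40ρ/(1−ρ).
Multiplying by (1−ρ): 68 ≥ 91(1−ρ) + 40ρ = 91 − 51ρ.
So 51ρ ≥ 23, i.e. ρ ≥ 23/51.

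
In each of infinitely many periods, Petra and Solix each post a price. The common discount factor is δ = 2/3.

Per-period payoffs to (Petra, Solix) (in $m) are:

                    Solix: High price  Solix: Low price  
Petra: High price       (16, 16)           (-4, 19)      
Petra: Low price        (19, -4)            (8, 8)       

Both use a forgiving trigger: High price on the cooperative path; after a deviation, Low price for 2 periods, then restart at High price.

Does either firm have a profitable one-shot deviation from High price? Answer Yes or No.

Comparing payoff streams over the 3 periods until play realigns: cooperate → 16(1+δ+…+δ^2); deviate → 19 + 8(δ+…+δ^2).
Cooperation is sustained iff (16−8)(δ+…+δ^2) ≥ 19−16.
δ+…+δ^2 = 2/3·(1−(2/3)^2)/(1−2/3) = 1.1111, and (19−16)/(16−8) = 0.3750.
1.1111 ≥ 0.3750, so cooperation is sustainable.

No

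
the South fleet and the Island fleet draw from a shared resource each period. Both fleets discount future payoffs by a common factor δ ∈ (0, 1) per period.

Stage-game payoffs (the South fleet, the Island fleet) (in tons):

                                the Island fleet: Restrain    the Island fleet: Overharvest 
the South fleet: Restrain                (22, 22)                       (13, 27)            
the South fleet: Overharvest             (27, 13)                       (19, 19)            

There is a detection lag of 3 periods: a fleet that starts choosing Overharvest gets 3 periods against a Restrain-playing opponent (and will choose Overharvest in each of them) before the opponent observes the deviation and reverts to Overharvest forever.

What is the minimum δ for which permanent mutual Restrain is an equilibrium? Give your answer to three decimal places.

0.855

Deviating for the 3 undetected periods gains 27−22 = 5 per period over cooperation, then loses 22−19 = 3 per period forever once punishment starts.
Gain: 5(1 + δ + … + δ^2); loss: 3·δ^3/(1−δ).
No profitable deviation ⇔ 5(1−δ^3) ≤ 3·δ^3, i.e. δ^3 ≥ 5/(5+3) = 5/8.
Hence δ ≥ (5/8)^(1/3) ≈ 0.855.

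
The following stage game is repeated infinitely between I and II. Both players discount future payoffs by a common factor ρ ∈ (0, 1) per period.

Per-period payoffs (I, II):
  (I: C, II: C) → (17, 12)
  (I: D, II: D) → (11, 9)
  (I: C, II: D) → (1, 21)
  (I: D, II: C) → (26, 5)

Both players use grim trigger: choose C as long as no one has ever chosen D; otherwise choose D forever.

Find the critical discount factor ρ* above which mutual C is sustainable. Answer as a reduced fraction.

I: cooperation gives 17 each period; deviation gives 26 once then 11 forever.
  17/(1−ρ) ≥ 26 + 11ρ/(1−ρ) ⇒ ρ ≥ 9/15 = 3/5.
II: cooperation gives 12 each period; deviation gives 21 once then 9 forever.
  ρ ≥ 9/12 = 3/4.
Both must hold, so the binding constraint is II's: ρ ≥ 3/4.

3/4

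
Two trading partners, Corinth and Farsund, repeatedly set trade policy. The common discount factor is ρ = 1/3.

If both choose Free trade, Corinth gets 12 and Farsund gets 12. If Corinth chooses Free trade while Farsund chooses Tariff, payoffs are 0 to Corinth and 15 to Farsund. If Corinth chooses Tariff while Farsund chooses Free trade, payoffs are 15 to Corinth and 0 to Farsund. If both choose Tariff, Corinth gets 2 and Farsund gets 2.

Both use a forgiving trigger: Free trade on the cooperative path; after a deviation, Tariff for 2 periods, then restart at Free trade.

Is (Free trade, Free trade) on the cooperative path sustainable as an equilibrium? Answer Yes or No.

IC: ρ+…+ρ^2 ≥ (15−12)/(12−2) = 3/10.
At ρ = 1/3: partial sum = 0.4444 ≥ 0.3000. Cooperation sustainable.

Yes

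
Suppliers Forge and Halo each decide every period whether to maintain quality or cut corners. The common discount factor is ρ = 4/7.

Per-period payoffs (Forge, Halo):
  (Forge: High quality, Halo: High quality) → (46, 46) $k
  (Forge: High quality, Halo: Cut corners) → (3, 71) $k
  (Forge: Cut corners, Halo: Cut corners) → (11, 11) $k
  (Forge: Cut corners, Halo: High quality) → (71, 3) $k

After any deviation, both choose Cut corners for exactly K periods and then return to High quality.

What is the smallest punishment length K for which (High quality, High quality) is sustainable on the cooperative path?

2

IC: ρ(1−ρ^K)/(1−ρ) ≥ (71−46)/(46−11) = 5/7.
With ρ = 4/7: need 1 − ρ^K ≥ 5/7·(1−4/7)/(4/7), i.e. ρ^K ≤ 0.4643.
Since (4/7)^1 = 0.5714 and (4/7)^2 = 0.3265, the smallest such K is 2.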